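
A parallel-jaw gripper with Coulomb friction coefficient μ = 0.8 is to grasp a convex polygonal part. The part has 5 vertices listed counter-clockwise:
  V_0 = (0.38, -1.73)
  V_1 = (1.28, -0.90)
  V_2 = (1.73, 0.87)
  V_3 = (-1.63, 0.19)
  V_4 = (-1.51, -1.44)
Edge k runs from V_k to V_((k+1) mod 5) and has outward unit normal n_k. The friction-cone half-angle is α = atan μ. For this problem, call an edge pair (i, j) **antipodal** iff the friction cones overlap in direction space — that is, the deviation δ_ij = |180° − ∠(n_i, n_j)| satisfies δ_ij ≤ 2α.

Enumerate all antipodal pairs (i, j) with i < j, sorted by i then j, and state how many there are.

α = atan 0.8 = 38.66°;  2α = 77.32°
n_0 = (+0.6779, -0.7351)
n_1 = (+0.9692, -0.2464)
n_2 = (-0.1984, +0.9801)
n_3 = (-0.9973, -0.0734)
n_4 = (-0.1517, -0.9884)
  (0,1): δ = 146.95°  ·
  (0,2): δ = 31.24°  ✓
  (0,3): δ = 51.53°  ✓
  (0,4): δ = 128.59°  ·
  (1,2): δ = 64.29°  ✓
  (1,3): δ = 18.48°  ✓
  (1,4): δ = 95.54°  ·
  (2,3): δ = 97.23°  ·
  (2,4): δ = 20.16°  ✓
  (3,4): δ = 102.93°  ·
antipodal pairs: 5

count = 5; pairs: (0,2), (0,3), (1,2), (1,3), (2,4)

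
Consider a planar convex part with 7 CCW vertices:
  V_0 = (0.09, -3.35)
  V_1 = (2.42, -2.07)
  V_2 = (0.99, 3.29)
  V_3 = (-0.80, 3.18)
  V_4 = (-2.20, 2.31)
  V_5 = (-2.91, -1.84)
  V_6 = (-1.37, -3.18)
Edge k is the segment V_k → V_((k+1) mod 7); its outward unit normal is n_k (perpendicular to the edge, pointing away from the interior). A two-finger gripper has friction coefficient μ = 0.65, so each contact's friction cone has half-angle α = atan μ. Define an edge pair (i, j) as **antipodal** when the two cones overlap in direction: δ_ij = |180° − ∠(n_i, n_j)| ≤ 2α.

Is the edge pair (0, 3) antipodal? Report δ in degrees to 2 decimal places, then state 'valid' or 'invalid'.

α = atan 0.65 = 33.02°;  2α = 66.05°
edge 0: e_0 = (+2.33, +1.28);  n_0 = (+0.4815, -0.8765)
edge 3: e_3 = (-1.40, -0.87);  n_3 = (-0.5278, +0.8494)
∠(n_0, n_3) = 176.92°
δ = |180° − 176.92°| = 3.08°
3.08° ≤ 2α = 66.05°  →  valid

δ = 3.08°, valid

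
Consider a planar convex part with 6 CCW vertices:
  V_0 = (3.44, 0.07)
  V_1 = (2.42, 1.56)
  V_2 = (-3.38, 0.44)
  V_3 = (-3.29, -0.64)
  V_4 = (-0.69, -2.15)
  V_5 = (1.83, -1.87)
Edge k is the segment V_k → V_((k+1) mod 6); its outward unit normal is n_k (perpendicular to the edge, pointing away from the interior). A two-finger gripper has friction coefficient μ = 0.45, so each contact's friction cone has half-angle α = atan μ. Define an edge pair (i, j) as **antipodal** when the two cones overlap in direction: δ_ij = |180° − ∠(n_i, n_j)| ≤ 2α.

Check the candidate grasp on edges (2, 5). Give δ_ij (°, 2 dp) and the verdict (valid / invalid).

α = atan 0.45 = 24.23°;  2α = 48.46°
edge 2: e_2 = (+0.09, -1.08);  n_2 = (-0.9965, -0.0830)
edge 5: e_5 = (+1.61, +1.94);  n_5 = (+0.7695, -0.6386)
∠(n_2, n_5) = 135.55°
δ = |180° − 135.55°| = 44.45°
44.45° ≤ 2α = 48.46°  →  valid

δ = 44.45°, valid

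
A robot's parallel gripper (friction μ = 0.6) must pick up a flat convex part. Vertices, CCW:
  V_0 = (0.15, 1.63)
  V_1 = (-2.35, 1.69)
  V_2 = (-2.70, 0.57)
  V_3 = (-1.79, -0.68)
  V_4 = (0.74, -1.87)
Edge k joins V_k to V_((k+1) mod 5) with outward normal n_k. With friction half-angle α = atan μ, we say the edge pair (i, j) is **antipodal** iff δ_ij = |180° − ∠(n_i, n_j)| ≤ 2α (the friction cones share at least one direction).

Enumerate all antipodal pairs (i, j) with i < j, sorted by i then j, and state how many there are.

α = atan 0.6 = 30.96°;  2α = 61.93°
n_0 = (+0.0240, +0.9997)
n_1 = (-0.9545, +0.2983)
n_2 = (-0.8085, -0.5886)
n_3 = (-0.4256, -0.9049)
n_4 = (+0.9861, +0.1662)
  (0,1): δ = 105.98°  ·
  (0,2): δ = 52.57°  ✓
  (0,3): δ = 23.82°  ✓
  (0,4): δ = 100.94°  ·
  (1,2): δ = 126.59°  ·
  (1,3): δ = 97.84°  ·
  (1,4): δ = 26.92°  ✓
  (2,3): δ = 151.24°  ·
  (2,4): δ = 26.49°  ✓
  (3,4): δ = 55.24°  ✓
antipodal pairs: 5

count = 5; pairs: (0,2), (0,3), (1,4), (2,4), (3,4)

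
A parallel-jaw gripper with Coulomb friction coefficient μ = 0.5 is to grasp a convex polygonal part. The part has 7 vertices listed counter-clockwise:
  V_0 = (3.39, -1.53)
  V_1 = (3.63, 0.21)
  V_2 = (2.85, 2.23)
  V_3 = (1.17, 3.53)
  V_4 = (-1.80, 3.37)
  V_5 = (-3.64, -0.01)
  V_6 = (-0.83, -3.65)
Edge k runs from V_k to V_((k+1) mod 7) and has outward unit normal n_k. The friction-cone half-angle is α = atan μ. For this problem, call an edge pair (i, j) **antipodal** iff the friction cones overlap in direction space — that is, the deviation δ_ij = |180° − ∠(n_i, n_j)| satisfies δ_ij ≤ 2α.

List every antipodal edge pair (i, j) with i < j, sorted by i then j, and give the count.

α = atan 0.5 = 26.57°;  2α = 53.13°
n_0 = (+0.9906, -0.1366)
n_1 = (+0.9329, +0.3602)
n_2 = (+0.6120, +0.7909)
n_3 = (-0.0538, +0.9986)
n_4 = (-0.8783, +0.4781)
n_5 = (-0.7916, -0.6111)
n_6 = (+0.4489, -0.8936)
  (0,1): δ = 151.03°  ·
  (0,2): δ = 119.88°  ·
  (0,3): δ = 79.06°  ·
  (0,4): δ = 20.71°  ✓
  (0,5): δ = 45.52°  ✓
  (0,6): δ = 124.53°  ·
  (1,2): δ = 148.85°  ·
  (1,3): δ = 108.03°  ·
  (1,4): δ = 49.68°  ✓
  (1,5): δ = 16.55°  ✓
  (1,6): δ = 95.56°  ·
  (2,3): δ = 139.18°  ·
  (2,4): δ = 80.83°  ·
  (2,5): δ = 14.60°  ✓
  (2,6): δ = 64.41°  ·
  (3,4): δ = 121.65°  ·
  (3,5): δ = 55.42°  ·
  (3,6): δ = 23.59°  ✓
  (4,5): δ = 113.77°  ·
  (4,6): δ = 34.76°  ✓
  (5,6): δ = 100.99°  ·
antipodal pairs: 7

count = 7; pairs: (0,4), (0,5), (1,4), (1,5), (2,5), (3,6), (4,6)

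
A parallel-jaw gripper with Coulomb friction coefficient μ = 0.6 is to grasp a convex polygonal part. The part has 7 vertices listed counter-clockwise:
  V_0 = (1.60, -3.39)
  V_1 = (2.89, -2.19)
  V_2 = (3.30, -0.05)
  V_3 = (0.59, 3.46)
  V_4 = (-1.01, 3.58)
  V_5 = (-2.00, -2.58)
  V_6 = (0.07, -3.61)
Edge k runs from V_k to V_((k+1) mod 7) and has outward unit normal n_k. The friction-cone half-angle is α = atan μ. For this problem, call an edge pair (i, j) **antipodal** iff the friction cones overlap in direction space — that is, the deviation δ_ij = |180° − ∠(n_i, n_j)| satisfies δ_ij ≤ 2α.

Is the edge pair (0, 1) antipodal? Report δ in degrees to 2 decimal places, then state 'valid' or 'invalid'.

δ = 143.78°, invalid

α = atan 0.6 = 30.96°;  2α = 61.93°
edge 0: e_0 = (+1.29, +1.20);  n_0 = (+0.6811, -0.7322)
edge 1: e_1 = (+0.41, +2.14);  n_1 = (+0.9821, -0.1882)
∠(n_0, n_1) = 36.22°
δ = |180° − 36.22°| = 143.78°
143.78° > 2α = 61.93°  →  invalid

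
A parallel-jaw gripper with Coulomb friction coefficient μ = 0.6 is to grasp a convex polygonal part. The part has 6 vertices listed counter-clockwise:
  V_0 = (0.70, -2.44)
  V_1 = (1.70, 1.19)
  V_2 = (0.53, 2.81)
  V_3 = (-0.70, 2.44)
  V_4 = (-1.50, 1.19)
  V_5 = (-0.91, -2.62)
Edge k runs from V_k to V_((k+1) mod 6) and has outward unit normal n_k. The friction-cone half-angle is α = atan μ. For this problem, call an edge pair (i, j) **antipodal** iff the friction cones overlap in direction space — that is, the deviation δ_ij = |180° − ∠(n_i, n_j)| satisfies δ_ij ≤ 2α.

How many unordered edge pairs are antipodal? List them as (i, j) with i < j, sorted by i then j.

α = atan 0.6 = 30.96°;  2α = 61.93°
n_0 = (+0.9641, -0.2656)
n_1 = (+0.8107, +0.5855)
n_2 = (-0.2881, +0.9576)
n_3 = (-0.8423, +0.5391)
n_4 = (-0.9882, -0.1530)
n_5 = (+0.1111, -0.9938)
  (0,1): δ = 128.76°  ·
  (0,2): δ = 57.86°  ✓
  (0,3): δ = 17.22°  ✓
  (0,4): δ = 24.20°  ✓
  (0,5): δ = 111.78°  ·
  (1,2): δ = 109.10°  ·
  (1,3): δ = 68.46°  ·
  (1,4): δ = 27.03°  ✓
  (1,5): δ = 60.54°  ✓
  (2,3): δ = 139.36°  ·
  (2,4): δ = 97.94°  ·
  (2,5): δ = 10.36°  ✓
  (3,4): δ = 138.58°  ·
  (3,5): δ = 51.00°  ✓
  (4,5): δ = 92.42°  ·
antipodal pairs: 7

count = 7; pairs: (0,2), (0,3), (0,4), (1,4), (1,5), (2,5), (3,5)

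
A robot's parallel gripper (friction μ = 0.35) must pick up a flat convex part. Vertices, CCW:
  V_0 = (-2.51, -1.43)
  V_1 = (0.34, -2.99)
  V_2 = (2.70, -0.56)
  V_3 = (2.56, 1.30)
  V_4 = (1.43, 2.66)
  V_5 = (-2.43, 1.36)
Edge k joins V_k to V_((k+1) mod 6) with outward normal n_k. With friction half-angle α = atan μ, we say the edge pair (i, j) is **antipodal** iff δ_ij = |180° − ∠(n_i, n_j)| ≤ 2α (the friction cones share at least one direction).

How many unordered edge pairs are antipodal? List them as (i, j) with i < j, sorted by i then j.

α = atan 0.35 = 19.29°;  2α = 38.58°
n_0 = (-0.4801, -0.8772)
n_1 = (+0.7174, -0.6967)
n_2 = (+0.9972, +0.0751)
n_3 = (+0.7691, +0.6391)
n_4 = (-0.3192, +0.9477)
n_5 = (-0.9996, +0.0287)
  (0,1): δ = 105.47°  ·
  (0,2): δ = 57.00°  ·
  (0,3): δ = 21.58°  ✓
  (0,4): δ = 47.31°  ·
  (0,5): δ = 117.05°  ·
  (1,2): δ = 131.53°  ·
  (1,3): δ = 96.11°  ·
  (1,4): δ = 27.22°  ✓
  (1,5): δ = 42.52°  ·
  (2,3): δ = 144.58°  ·
  (2,4): δ = 75.69°  ·
  (2,5): δ = 5.95°  ✓
  (3,4): δ = 111.11°  ·
  (3,5): δ = 41.37°  ·
  (4,5): δ = 110.26°  ·
antipodal pairs: 3

count = 3; pairs: (0,3), (1,4), (2,5)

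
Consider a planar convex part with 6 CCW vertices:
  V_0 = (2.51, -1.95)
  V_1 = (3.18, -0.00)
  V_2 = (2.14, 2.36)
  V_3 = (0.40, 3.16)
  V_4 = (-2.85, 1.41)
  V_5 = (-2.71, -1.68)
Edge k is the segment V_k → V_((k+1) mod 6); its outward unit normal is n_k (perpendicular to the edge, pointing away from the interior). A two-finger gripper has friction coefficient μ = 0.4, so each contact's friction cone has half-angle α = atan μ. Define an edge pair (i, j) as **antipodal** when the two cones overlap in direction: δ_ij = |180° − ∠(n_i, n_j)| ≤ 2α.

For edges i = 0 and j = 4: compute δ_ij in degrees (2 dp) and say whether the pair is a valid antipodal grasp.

α = atan 0.4 = 21.80°;  2α = 43.60°
edge 0: e_0 = (+0.67, +1.95);  n_0 = (+0.9457, -0.3249)
edge 4: e_4 = (+0.14, -3.09);  n_4 = (-0.9990, -0.0453)
∠(n_0, n_4) = 158.44°
δ = |180° − 158.44°| = 21.56°
21.56° ≤ 2α = 43.60°  →  valid

δ = 21.56°, valid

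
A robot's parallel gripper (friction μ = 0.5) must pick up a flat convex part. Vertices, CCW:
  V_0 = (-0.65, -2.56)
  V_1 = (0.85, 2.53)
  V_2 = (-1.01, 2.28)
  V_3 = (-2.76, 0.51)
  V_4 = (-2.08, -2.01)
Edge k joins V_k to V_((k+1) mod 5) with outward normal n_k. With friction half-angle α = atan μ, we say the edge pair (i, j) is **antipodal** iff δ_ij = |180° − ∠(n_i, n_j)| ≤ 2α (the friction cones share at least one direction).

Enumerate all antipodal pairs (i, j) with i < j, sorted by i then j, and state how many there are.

count = 3; pairs: (0,2), (0,3), (1,4)

α = atan 0.5 = 26.57°;  2α = 53.13°
n_0 = (+0.9592, -0.2827)
n_1 = (-0.1332, +0.9911)
n_2 = (-0.7111, +0.7031)
n_3 = (-0.9655, -0.2605)
n_4 = (-0.3590, -0.9333)
  (0,1): δ = 65.92°  ·
  (0,2): δ = 28.25°  ✓
  (0,3): δ = 31.52°  ✓
  (0,4): δ = 85.38°  ·
  (1,2): δ = 142.33°  ·
  (1,3): δ = 82.55°  ·
  (1,4): δ = 28.69°  ✓
  (2,3): δ = 120.22°  ·
  (2,4): δ = 66.36°  ·
  (3,4): δ = 126.14°  ·
antipodal pairs: 3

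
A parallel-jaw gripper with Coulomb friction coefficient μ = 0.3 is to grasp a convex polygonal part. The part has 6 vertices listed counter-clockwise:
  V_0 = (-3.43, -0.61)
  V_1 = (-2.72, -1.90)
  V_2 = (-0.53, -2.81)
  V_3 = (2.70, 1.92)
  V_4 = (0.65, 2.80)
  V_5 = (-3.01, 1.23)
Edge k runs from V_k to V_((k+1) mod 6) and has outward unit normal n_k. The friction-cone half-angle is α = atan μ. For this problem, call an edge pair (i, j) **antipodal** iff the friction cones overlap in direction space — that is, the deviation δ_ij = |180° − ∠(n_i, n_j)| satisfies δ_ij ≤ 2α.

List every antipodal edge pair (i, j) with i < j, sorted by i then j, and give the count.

α = atan 0.3 = 16.70°;  2α = 33.40°
n_0 = (-0.8761, -0.4822)
n_1 = (-0.3837, -0.9235)
n_2 = (+0.8258, -0.5639)
n_3 = (+0.3945, +0.9189)
n_4 = (-0.3942, +0.9190)
n_5 = (-0.9749, +0.2225)
  (0,1): δ = 141.39°  ·
  (0,2): δ = 63.16°  ·
  (0,3): δ = 37.94°  ·
  (0,4): δ = 84.39°  ·
  (0,5): δ = 138.31°  ·
  (1,2): δ = 101.76°  ·
  (1,3): δ = 0.67°  ✓
  (1,4): δ = 45.78°  ·
  (1,5): δ = 99.71°  ·
  (2,3): δ = 78.90°  ·
  (2,4): δ = 32.45°  ✓
  (2,5): δ = 21.47°  ✓
  (3,4): δ = 133.55°  ·
  (3,5): δ = 79.63°  ·
  (4,5): δ = 126.08°  ·
antipodal pairs: 3

count = 3; pairs: (1,3), (2,4), (2,5)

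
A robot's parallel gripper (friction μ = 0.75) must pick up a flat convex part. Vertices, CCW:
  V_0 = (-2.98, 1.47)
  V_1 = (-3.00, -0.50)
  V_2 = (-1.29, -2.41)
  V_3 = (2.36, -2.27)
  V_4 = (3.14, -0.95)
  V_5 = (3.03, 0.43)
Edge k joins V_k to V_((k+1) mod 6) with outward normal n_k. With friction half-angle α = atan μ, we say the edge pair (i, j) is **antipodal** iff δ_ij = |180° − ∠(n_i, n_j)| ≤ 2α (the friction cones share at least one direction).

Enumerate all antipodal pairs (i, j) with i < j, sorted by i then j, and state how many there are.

count = 7; pairs: (0,3), (0,4), (1,3), (1,4), (1,5), (2,5), (3,5)

α = atan 0.75 = 36.87°;  2α = 73.74°
n_0 = (-0.9999, +0.0102)
n_1 = (-0.7450, -0.6670)
n_2 = (+0.0383, -0.9993)
n_3 = (+0.8609, -0.5087)
n_4 = (+0.9968, +0.0795)
n_5 = (+0.1705, +0.9854)
  (0,1): δ = 137.58°  ·
  (0,2): δ = 87.22°  ·
  (0,3): δ = 30.00°  ✓
  (0,4): δ = 5.14°  ✓
  (0,5): δ = 80.76°  ·
  (1,2): δ = 129.64°  ·
  (1,3): δ = 72.42°  ✓
  (1,4): δ = 37.28°  ✓
  (1,5): δ = 38.34°  ✓
  (2,3): δ = 122.78°  ·
  (2,4): δ = 87.64°  ·
  (2,5): δ = 12.01°  ✓
  (3,4): δ = 144.86°  ·
  (3,5): δ = 69.24°  ✓
  (4,5): δ = 104.37°  ·
antipodal pairs: 7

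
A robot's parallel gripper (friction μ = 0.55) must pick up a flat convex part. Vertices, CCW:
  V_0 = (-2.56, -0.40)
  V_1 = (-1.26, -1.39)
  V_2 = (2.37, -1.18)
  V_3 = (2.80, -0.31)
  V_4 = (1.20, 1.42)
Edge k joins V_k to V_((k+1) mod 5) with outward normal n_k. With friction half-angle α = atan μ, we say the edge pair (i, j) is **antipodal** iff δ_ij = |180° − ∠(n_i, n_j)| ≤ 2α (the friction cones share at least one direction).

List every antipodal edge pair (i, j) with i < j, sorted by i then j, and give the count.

count = 4; pairs: (0,3), (1,3), (1,4), (2,4)

α = atan 0.55 = 28.81°;  2α = 57.62°
n_0 = (-0.6059, -0.7956)
n_1 = (+0.0578, -0.9983)
n_2 = (+0.8965, -0.4431)
n_3 = (+0.7342, +0.6790)
n_4 = (-0.4357, +0.9001)
  (0,1): δ = 139.40°  ·
  (0,2): δ = 79.01°  ·
  (0,3): δ = 9.94°  ✓
  (0,4): δ = 63.12°  ·
  (1,2): δ = 119.61°  ·
  (1,3): δ = 50.55°  ✓
  (1,4): δ = 22.52°  ✓
  (2,3): δ = 110.93°  ·
  (2,4): δ = 37.87°  ✓
  (3,4): δ = 106.94°  ·
antipodal pairs: 4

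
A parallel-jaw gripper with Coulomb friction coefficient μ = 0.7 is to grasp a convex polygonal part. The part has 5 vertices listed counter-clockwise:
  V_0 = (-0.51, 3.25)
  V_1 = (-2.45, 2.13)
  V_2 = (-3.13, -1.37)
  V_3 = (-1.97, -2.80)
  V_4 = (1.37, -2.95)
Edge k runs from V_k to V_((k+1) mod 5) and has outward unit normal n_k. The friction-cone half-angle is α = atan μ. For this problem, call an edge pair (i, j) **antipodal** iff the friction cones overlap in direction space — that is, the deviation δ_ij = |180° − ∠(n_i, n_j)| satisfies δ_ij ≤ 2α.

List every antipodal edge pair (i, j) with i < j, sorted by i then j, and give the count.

α = atan 0.7 = 34.99°;  2α = 69.98°
n_0 = (-0.5000, +0.8660)
n_1 = (-0.9816, +0.1907)
n_2 = (-0.7766, -0.6300)
n_3 = (-0.0449, -0.9990)
n_4 = (+0.9570, +0.2902)
  (0,1): δ = 130.99°  ·
  (0,2): δ = 80.95°  ·
  (0,3): δ = 32.57°  ✓
  (0,4): δ = 76.87°  ·
  (1,2): δ = 129.96°  ·
  (1,3): δ = 81.58°  ·
  (1,4): δ = 27.86°  ✓
  (2,3): δ = 131.62°  ·
  (2,4): δ = 22.18°  ✓
  (3,4): δ = 70.56°  ·
antipodal pairs: 3

count = 3; pairs: (0,3), (1,4), (2,4)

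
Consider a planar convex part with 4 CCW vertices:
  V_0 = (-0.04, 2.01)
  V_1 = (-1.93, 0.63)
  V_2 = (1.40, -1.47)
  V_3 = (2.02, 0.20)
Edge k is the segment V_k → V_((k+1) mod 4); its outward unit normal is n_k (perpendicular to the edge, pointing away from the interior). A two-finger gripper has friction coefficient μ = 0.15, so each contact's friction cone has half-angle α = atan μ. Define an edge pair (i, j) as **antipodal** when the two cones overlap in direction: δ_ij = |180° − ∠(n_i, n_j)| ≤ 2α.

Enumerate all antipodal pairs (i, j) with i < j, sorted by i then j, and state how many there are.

α = atan 0.15 = 8.53°;  2α = 17.06°
n_0 = (-0.5897, +0.8076)
n_1 = (-0.5334, -0.8459)
n_2 = (+0.9375, -0.3480)
n_3 = (+0.6601, +0.7512)
  (0,1): δ = 68.37°  ·
  (0,2): δ = 33.50°  ·
  (0,3): δ = 102.56°  ·
  (1,2): δ = 78.13°  ·
  (1,3): δ = 9.07°  ✓
  (2,3): δ = 110.94°  ·
antipodal pairs: 1

count = 1; pairs: (1,3)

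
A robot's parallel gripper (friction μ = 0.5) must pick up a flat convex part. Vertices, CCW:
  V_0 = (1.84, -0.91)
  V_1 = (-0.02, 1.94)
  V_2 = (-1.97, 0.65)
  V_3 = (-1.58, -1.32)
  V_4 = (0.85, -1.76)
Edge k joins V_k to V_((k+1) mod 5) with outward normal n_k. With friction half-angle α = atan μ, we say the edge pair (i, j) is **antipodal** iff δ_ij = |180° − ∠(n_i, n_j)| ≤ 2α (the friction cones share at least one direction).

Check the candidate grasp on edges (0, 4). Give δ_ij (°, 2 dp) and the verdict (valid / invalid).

α = atan 0.5 = 26.57°;  2α = 53.13°
edge 0: e_0 = (-1.86, +2.85);  n_0 = (+0.8374, +0.5465)
edge 4: e_4 = (+0.99, +0.85);  n_4 = (+0.6514, -0.7587)
∠(n_0, n_4) = 82.48°
δ = |180° − 82.48°| = 97.52°
97.52° > 2α = 53.13°  →  invalid

δ = 97.52°, invalid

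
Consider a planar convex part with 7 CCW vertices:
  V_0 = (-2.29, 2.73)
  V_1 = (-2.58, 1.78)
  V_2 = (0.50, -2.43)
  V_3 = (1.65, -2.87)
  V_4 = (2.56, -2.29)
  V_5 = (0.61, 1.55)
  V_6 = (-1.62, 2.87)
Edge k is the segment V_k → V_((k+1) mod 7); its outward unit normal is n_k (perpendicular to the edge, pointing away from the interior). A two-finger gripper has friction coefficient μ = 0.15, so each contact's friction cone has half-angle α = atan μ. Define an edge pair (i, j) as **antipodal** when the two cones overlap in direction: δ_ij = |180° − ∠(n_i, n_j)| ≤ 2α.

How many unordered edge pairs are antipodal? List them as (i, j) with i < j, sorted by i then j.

α = atan 0.15 = 8.53°;  2α = 17.06°
n_0 = (-0.9564, +0.2920)
n_1 = (-0.8071, -0.5904)
n_2 = (-0.3573, -0.9340)
n_3 = (+0.5375, -0.8433)
n_4 = (+0.8916, +0.4528)
n_5 = (+0.5094, +0.8605)
n_6 = (-0.2045, +0.9789)
  (0,1): δ = 126.84°  ·
  (0,2): δ = 93.96°  ·
  (0,3): δ = 40.51°  ·
  (0,4): δ = 43.90°  ·
  (0,5): δ = 76.35°  ·
  (0,6): δ = 118.78°  ·
  (1,2): δ = 147.13°  ·
  (1,3): δ = 93.68°  ·
  (1,4): δ = 9.27°  ✓
  (1,5): δ = 23.19°  ·
  (1,6): δ = 65.61°  ·
  (2,3): δ = 126.55°  ·
  (2,4): δ = 42.14°  ·
  (2,5): δ = 9.69°  ✓
  (2,6): δ = 32.74°  ·
  (3,4): δ = 95.59°  ·
  (3,5): δ = 63.13°  ·
  (3,6): δ = 20.71°  ·
  (4,5): δ = 147.54°  ·
  (4,6): δ = 105.12°  ·
  (5,6): δ = 137.58°  ·
antipodal pairs: 2

count = 2; pairs: (1,4), (2,5)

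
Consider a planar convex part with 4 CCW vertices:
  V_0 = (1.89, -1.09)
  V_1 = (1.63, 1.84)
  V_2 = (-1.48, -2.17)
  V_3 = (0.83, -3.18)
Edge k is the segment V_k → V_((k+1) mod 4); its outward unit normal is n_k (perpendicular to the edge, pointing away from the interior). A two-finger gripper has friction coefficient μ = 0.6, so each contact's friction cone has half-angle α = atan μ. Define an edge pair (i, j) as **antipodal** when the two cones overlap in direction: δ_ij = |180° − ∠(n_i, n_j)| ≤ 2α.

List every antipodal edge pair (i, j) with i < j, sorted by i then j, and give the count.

α = atan 0.6 = 30.96°;  2α = 61.93°
n_0 = (+0.9961, +0.0884)
n_1 = (-0.7902, +0.6128)
n_2 = (-0.4006, -0.9162)
n_3 = (+0.8919, -0.4523)
  (0,1): δ = 42.87°  ✓
  (0,2): δ = 61.31°  ✓
  (0,3): δ = 148.04°  ·
  (1,2): δ = 75.82°  ·
  (1,3): δ = 10.90°  ✓
  (2,3): δ = 93.28°  ·
antipodal pairs: 3

count = 3; pairs: (0,1), (0,2), (1,3)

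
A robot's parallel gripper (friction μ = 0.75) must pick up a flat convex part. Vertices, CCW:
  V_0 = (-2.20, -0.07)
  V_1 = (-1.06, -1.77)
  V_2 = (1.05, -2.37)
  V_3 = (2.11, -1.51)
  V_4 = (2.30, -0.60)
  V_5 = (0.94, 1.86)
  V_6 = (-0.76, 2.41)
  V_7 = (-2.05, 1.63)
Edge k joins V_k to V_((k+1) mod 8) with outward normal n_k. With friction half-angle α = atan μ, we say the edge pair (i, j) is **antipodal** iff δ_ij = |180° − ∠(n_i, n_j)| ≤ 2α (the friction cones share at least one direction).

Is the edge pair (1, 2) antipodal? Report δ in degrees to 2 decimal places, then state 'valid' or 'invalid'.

δ = 125.07°, invalid

α = atan 0.75 = 36.87°;  2α = 73.74°
edge 1: e_1 = (+2.11, -0.60);  n_1 = (-0.2735, -0.9619)
edge 2: e_2 = (+1.06, +0.86);  n_2 = (+0.6300, -0.7766)
∠(n_1, n_2) = 54.93°
δ = |180° − 54.93°| = 125.07°
125.07° > 2α = 73.74°  →  invalid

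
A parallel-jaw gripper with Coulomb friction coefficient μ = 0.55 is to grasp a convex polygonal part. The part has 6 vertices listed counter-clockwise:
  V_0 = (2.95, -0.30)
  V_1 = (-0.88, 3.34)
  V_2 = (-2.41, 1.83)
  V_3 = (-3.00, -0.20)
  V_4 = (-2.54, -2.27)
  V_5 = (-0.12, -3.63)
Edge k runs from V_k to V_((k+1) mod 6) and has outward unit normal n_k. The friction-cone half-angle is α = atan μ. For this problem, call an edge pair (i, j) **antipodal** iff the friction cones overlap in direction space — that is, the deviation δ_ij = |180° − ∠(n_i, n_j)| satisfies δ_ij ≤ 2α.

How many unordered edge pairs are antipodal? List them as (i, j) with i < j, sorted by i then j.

count = 5; pairs: (0,3), (0,4), (1,5), (2,5), (3,5)

α = atan 0.55 = 28.81°;  2α = 57.62°
n_0 = (+0.6889, +0.7249)
n_1 = (-0.7024, +0.7117)
n_2 = (-0.9603, +0.2791)
n_3 = (-0.9762, -0.2169)
n_4 = (-0.4899, -0.8718)
n_5 = (+0.7352, -0.6778)
  (0,1): δ = 91.83°  ·
  (0,2): δ = 62.66°  ·
  (0,3): δ = 33.93°  ✓
  (0,4): δ = 14.21°  ✓
  (0,5): δ = 90.87°  ·
  (1,2): δ = 150.83°  ·
  (1,3): δ = 122.09°  ·
  (1,4): δ = 73.96°  ·
  (1,5): δ = 2.70°  ✓
  (2,3): δ = 151.27°  ·
  (2,4): δ = 103.13°  ·
  (2,5): δ = 26.47°  ✓
  (3,4): δ = 131.86°  ·
  (3,5): δ = 55.20°  ✓
  (4,5): δ = 103.34°  ·
antipodal pairs: 5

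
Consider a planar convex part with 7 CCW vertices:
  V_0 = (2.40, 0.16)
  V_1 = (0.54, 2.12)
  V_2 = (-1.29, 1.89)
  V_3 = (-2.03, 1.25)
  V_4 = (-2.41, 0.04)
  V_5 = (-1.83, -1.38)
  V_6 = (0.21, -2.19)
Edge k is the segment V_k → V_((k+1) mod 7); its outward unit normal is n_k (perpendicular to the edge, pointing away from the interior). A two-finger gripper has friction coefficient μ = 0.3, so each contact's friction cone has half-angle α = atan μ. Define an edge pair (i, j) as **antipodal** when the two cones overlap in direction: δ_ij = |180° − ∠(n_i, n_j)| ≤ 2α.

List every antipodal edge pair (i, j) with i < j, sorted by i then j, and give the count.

α = atan 0.3 = 16.70°;  2α = 33.40°
n_0 = (+0.7254, +0.6884)
n_1 = (-0.1247, +0.9922)
n_2 = (-0.6542, +0.7564)
n_3 = (-0.9541, +0.2996)
n_4 = (-0.9258, -0.3781)
n_5 = (-0.3690, -0.9294)
n_6 = (+0.7316, -0.6818)
  (0,1): δ = 126.34°  ·
  (0,2): δ = 92.65°  ·
  (0,3): δ = 60.94°  ·
  (0,4): δ = 21.28°  ✓
  (0,5): δ = 24.84°  ✓
  (0,6): δ = 93.52°  ·
  (1,2): δ = 146.31°  ·
  (1,3): δ = 114.60°  ·
  (1,4): δ = 74.95°  ·
  (1,5): δ = 28.82°  ✓
  (1,6): δ = 39.85°  ·
  (2,3): δ = 148.29°  ·
  (2,4): δ = 108.64°  ·
  (2,5): δ = 62.51°  ·
  (2,6): δ = 6.16°  ✓
  (3,4): δ = 140.35°  ·
  (3,5): δ = 94.22°  ·
  (3,6): δ = 25.55°  ✓
  (4,5): δ = 133.87°  ·
  (4,6): δ = 65.20°  ·
  (5,6): δ = 111.33°  ·
antipodal pairs: 5

count = 5; pairs: (0,4), (0,5), (1,5), (2,6), (3,6)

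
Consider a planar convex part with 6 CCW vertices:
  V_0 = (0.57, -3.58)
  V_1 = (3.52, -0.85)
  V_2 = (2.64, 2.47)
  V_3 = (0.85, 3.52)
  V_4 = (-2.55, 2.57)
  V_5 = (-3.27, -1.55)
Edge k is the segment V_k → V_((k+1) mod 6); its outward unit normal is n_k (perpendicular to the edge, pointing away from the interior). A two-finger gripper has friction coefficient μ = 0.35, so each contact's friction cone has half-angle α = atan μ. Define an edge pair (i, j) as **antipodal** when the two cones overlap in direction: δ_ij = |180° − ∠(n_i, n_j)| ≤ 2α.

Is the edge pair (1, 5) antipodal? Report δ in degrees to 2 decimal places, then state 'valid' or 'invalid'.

δ = 47.29°, invalid

α = atan 0.35 = 19.29°;  2α = 38.58°
edge 1: e_1 = (-0.88, +3.32);  n_1 = (+0.9666, +0.2562)
edge 5: e_5 = (+3.84, -2.03);  n_5 = (-0.4674, -0.8841)
∠(n_1, n_5) = 132.71°
δ = |180° − 132.71°| = 47.29°
47.29° > 2α = 38.58°  →  invalid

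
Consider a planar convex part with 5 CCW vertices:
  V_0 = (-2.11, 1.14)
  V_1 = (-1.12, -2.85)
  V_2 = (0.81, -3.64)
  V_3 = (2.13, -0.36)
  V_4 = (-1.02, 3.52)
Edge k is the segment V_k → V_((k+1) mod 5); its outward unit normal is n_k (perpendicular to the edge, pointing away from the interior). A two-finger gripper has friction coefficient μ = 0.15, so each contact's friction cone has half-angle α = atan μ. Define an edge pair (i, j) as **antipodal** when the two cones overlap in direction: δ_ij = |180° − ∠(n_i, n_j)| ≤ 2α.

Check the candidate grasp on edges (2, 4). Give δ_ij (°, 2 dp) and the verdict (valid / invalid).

α = atan 0.15 = 8.53°;  2α = 17.06°
edge 2: e_2 = (+1.32, +3.28);  n_2 = (+0.9277, -0.3733)
edge 4: e_4 = (-1.09, -2.38);  n_4 = (-0.9092, +0.4164)
∠(n_2, n_4) = 177.31°
δ = |180° − 177.31°| = 2.69°
2.69° ≤ 2α = 17.06°  →  valid

δ = 2.69°, valid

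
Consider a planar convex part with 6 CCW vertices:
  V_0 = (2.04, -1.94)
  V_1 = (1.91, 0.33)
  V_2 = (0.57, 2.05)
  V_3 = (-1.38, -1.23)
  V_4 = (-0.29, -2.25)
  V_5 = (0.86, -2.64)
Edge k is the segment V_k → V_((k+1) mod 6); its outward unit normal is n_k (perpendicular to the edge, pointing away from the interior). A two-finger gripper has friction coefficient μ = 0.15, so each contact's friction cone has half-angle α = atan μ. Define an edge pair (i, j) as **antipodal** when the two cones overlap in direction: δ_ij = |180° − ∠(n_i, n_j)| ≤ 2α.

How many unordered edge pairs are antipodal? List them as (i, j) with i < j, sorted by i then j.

α = atan 0.15 = 8.53°;  2α = 17.06°
n_0 = (+0.9984, +0.0572)
n_1 = (+0.7889, +0.6146)
n_2 = (-0.8596, +0.5110)
n_3 = (-0.6833, -0.7302)
n_4 = (-0.3212, -0.9470)
n_5 = (+0.5102, -0.8601)
  (0,1): δ = 145.36°  ·
  (0,2): δ = 34.01°  ·
  (0,3): δ = 43.62°  ·
  (0,4): δ = 67.99°  ·
  (0,5): δ = 117.40°  ·
  (1,2): δ = 68.65°  ·
  (1,3): δ = 8.98°  ✓
  (1,4): δ = 33.35°  ·
  (1,5): δ = 82.76°  ·
  (2,3): δ = 102.37°  ·
  (2,4): δ = 78.00°  ·
  (2,5): δ = 28.59°  ·
  (3,4): δ = 155.63°  ·
  (3,5): δ = 106.22°  ·
  (4,5): δ = 130.59°  ·
antipodal pairs: 1

count = 1; pairs: (1,3)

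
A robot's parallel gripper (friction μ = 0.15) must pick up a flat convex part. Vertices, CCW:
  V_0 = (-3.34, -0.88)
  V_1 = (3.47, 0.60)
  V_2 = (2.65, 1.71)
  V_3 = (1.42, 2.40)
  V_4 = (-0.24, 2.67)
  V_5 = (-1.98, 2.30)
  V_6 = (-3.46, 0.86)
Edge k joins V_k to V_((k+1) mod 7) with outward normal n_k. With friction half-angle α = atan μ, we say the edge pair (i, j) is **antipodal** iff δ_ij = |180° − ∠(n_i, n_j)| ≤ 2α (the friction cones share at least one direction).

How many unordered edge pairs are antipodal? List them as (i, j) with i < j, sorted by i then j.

count = 1; pairs: (0,4)

α = atan 0.15 = 8.53°;  2α = 17.06°
n_0 = (+0.2124, -0.9772)
n_1 = (+0.8043, +0.5942)
n_2 = (+0.4893, +0.8721)
n_3 = (+0.1605, +0.9870)
n_4 = (-0.2080, +0.9781)
n_5 = (-0.6974, +0.7167)
n_6 = (-0.9976, -0.0688)
  (0,1): δ = 65.81°  ·
  (0,2): δ = 41.55°  ·
  (0,3): δ = 21.50°  ·
  (0,4): δ = 0.26°  ✓
  (0,5): δ = 31.95°  ·
  (0,6): δ = 81.68°  ·
  (1,2): δ = 155.75°  ·
  (1,3): δ = 135.69°  ·
  (1,4): δ = 114.45°  ·
  (1,5): δ = 82.24°  ·
  (1,6): δ = 32.51°  ·
  (2,3): δ = 159.95°  ·
  (2,4): δ = 138.70°  ·
  (2,5): δ = 106.49°  ·
  (2,6): δ = 56.76°  ·
  (3,4): δ = 158.76°  ·
  (3,5): δ = 126.55°  ·
  (3,6): δ = 76.82°  ·
  (4,5): δ = 147.79°  ·
  (4,6): δ = 98.06°  ·
  (5,6): δ = 130.27°  ·
antipodal pairs: 1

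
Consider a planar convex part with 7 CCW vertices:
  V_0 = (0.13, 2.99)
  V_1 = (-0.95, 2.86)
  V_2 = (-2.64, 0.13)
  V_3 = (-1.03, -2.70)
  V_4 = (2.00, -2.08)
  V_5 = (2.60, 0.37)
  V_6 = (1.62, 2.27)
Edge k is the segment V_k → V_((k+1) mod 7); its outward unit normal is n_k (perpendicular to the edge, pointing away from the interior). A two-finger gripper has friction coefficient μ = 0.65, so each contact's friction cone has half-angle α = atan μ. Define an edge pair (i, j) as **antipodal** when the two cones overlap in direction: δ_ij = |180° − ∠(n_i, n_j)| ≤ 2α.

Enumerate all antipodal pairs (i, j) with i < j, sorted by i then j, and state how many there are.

α = atan 0.65 = 33.02°;  2α = 66.05°
n_0 = (-0.1195, +0.9928)
n_1 = (-0.8503, +0.5264)
n_2 = (-0.8692, -0.4945)
n_3 = (+0.2005, -0.9797)
n_4 = (+0.9713, -0.2379)
n_5 = (+0.8887, +0.4584)
n_6 = (+0.4351, +0.9004)
  (0,1): δ = 128.62°  ·
  (0,2): δ = 67.23°  ·
  (0,3): δ = 4.70°  ✓
  (0,4): δ = 69.38°  ·
  (0,5): δ = 110.42°  ·
  (0,6): δ = 147.35°  ·
  (1,2): δ = 118.60°  ·
  (1,3): δ = 46.68°  ✓
  (1,4): δ = 18.00°  ✓
  (1,5): δ = 59.04°  ✓
  (1,6): δ = 95.97°  ·
  (2,3): δ = 108.07°  ·
  (2,4): δ = 43.40°  ✓
  (2,5): δ = 2.35°  ✓
  (2,6): δ = 34.57°  ✓
  (3,4): δ = 115.33°  ·
  (3,5): δ = 74.28°  ·
  (3,6): δ = 37.36°  ✓
  (4,5): δ = 138.96°  ·
  (4,6): δ = 102.03°  ·
  (5,6): δ = 143.08°  ·
antipodal pairs: 8

count = 8; pairs: (0,3), (1,3), (1,4), (1,5), (2,4), (2,5), (2,6), (3,6)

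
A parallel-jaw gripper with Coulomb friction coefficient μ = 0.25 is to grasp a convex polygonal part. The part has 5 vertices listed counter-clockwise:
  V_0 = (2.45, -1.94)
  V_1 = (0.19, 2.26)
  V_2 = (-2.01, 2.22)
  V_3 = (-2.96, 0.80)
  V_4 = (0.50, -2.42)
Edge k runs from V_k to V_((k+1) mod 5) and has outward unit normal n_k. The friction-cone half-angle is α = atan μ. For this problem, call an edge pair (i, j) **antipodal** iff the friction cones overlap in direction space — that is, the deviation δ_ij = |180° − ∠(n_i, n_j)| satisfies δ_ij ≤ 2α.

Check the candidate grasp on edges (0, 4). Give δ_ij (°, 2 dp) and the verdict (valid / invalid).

α = atan 0.25 = 14.04°;  2α = 28.07°
edge 0: e_0 = (-2.26, +4.20);  n_0 = (+0.8806, +0.4738)
edge 4: e_4 = (+1.95, +0.48);  n_4 = (+0.2390, -0.9710)
∠(n_0, n_4) = 104.46°
δ = |180° − 104.46°| = 75.54°
75.54° > 2α = 28.07°  →  invalid

δ = 75.54°, invalid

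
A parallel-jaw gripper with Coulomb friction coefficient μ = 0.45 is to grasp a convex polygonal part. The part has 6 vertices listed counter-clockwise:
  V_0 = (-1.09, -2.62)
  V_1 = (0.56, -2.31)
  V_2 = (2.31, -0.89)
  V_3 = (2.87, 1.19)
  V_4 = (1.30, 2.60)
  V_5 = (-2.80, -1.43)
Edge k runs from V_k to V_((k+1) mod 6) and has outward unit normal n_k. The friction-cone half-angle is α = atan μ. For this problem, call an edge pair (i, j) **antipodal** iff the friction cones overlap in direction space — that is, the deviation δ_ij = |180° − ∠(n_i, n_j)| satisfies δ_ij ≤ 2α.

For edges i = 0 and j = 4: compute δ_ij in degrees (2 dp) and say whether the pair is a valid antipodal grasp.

δ = 33.87°, valid

α = atan 0.45 = 24.23°;  2α = 48.46°
edge 0: e_0 = (+1.65, +0.31);  n_0 = (+0.1846, -0.9828)
edge 4: e_4 = (-4.10, -4.03);  n_4 = (-0.7010, +0.7132)
∠(n_0, n_4) = 146.13°
δ = |180° − 146.13°| = 33.87°
33.87° ≤ 2α = 48.46°  →  valid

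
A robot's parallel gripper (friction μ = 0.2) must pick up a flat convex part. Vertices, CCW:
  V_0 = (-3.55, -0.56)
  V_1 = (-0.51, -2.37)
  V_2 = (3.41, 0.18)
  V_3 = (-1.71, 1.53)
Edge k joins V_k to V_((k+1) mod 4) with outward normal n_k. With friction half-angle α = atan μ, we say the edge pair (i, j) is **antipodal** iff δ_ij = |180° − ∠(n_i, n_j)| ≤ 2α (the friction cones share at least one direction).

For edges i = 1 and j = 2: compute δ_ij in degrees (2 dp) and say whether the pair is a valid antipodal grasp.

δ = 47.82°, invalid

α = atan 0.2 = 11.31°;  2α = 22.62°
edge 1: e_1 = (+3.92, +2.55);  n_1 = (+0.5453, -0.8382)
edge 2: e_2 = (-5.12, +1.35);  n_2 = (+0.2550, +0.9670)
∠(n_1, n_2) = 132.18°
δ = |180° − 132.18°| = 47.82°
47.82° > 2α = 22.62°  →  invalid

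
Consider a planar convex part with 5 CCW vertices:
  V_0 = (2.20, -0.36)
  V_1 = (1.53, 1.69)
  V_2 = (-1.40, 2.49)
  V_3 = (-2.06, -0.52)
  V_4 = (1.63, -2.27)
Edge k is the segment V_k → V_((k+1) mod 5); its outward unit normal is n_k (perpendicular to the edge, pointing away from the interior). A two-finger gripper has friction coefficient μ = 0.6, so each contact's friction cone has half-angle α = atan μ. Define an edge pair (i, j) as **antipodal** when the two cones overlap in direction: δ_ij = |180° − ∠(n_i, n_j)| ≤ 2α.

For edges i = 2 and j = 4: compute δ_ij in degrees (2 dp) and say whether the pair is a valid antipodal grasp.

δ = 4.25°, valid

α = atan 0.6 = 30.96°;  2α = 61.93°
edge 2: e_2 = (-0.66, -3.01);  n_2 = (-0.9768, +0.2142)
edge 4: e_4 = (+0.57, +1.91);  n_4 = (+0.9582, -0.2860)
∠(n_2, n_4) = 175.75°
δ = |180° − 175.75°| = 4.25°
4.25° ≤ 2α = 61.93°  →  valid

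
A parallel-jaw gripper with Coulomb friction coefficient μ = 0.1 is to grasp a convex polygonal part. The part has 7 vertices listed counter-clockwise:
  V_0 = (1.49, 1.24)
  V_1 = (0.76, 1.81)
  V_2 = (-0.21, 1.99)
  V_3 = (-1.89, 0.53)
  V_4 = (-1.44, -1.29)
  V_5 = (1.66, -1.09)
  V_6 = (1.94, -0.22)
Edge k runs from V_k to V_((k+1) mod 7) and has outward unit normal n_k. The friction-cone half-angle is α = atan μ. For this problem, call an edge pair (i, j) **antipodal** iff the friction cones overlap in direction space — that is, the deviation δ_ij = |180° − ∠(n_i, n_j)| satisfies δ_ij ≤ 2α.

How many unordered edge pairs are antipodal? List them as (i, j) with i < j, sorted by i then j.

α = atan 0.1 = 5.71°;  2α = 11.42°
n_0 = (+0.6154, +0.7882)
n_1 = (+0.1825, +0.9832)
n_2 = (-0.6560, +0.7548)
n_3 = (-0.9708, -0.2400)
n_4 = (+0.0644, -0.9979)
n_5 = (+0.9519, -0.3064)
n_6 = (+0.9556, +0.2945)
  (0,1): δ = 152.53°  ·
  (0,2): δ = 101.02°  ·
  (0,3): δ = 38.13°  ·
  (0,4): δ = 41.67°  ·
  (0,5): δ = 110.14°  ·
  (0,6): δ = 145.11°  ·
  (1,2): δ = 128.50°  ·
  (1,3): δ = 65.60°  ·
  (1,4): δ = 14.20°  ·
  (1,5): δ = 82.67°  ·
  (1,6): δ = 117.64°  ·
  (2,3): δ = 117.10°  ·
  (2,4): δ = 37.30°  ·
  (2,5): δ = 31.17°  ·
  (2,6): δ = 66.14°  ·
  (3,4): δ = 100.20°  ·
  (3,5): δ = 31.73°  ·
  (3,6): δ = 3.24°  ✓
  (4,5): δ = 111.53°  ·
  (4,6): δ = 76.56°  ·
  (5,6): δ = 145.03°  ·
antipodal pairs: 1

count = 1; pairs: (3,6)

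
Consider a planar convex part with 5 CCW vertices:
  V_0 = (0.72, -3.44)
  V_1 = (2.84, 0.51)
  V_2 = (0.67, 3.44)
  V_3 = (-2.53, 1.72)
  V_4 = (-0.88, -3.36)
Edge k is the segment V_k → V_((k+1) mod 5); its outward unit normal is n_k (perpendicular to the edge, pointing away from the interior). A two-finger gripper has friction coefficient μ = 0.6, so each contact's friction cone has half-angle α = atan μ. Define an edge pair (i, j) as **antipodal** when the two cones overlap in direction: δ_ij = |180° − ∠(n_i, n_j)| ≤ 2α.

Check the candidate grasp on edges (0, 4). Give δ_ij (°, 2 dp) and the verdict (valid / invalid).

α = atan 0.6 = 30.96°;  2α = 61.93°
edge 0: e_0 = (+2.12, +3.95);  n_0 = (+0.8811, -0.4729)
edge 4: e_4 = (+1.60, -0.08);  n_4 = (-0.0499, -0.9988)
∠(n_0, n_4) = 64.64°
δ = |180° − 64.64°| = 115.36°
115.36° > 2α = 61.93°  →  invalid

δ = 115.36°, invalid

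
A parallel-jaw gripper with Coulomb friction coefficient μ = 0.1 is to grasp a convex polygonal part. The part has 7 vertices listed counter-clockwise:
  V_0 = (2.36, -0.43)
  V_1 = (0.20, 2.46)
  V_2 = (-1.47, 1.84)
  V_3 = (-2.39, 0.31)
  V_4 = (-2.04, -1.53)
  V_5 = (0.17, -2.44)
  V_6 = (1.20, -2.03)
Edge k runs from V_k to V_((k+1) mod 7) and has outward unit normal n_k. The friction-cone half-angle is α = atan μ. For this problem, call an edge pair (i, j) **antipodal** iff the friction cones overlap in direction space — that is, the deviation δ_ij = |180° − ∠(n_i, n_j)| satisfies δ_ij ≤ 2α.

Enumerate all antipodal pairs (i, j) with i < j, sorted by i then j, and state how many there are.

α = atan 0.1 = 5.71°;  2α = 11.42°
n_0 = (+0.8010, +0.5987)
n_1 = (-0.3480, +0.9375)
n_2 = (-0.8570, +0.5153)
n_3 = (-0.9824, -0.1869)
n_4 = (-0.3807, -0.9247)
n_5 = (+0.3698, -0.9291)
n_6 = (+0.8096, -0.5870)
  (0,1): δ = 106.41°  ·
  (0,2): δ = 67.79°  ·
  (0,3): δ = 26.00°  ·
  (0,4): δ = 30.85°  ·
  (0,5): δ = 74.93°  ·
  (0,6): δ = 107.28°  ·
  (1,2): δ = 141.39°  ·
  (1,3): δ = 99.60°  ·
  (1,4): δ = 42.75°  ·
  (1,5): δ = 1.34°  ✓
  (1,6): δ = 33.69°  ·
  (2,3): δ = 138.21°  ·
  (2,4): δ = 81.36°  ·
  (2,5): δ = 37.28°  ·
  (2,6): δ = 4.92°  ✓
  (3,4): δ = 123.15°  ·
  (3,5): δ = 79.06°  ·
  (3,6): δ = 46.71°  ·
  (4,5): δ = 135.91°  ·
  (4,6): δ = 103.56°  ·
  (5,6): δ = 147.65°  ·
antipodal pairs: 2

count = 2; pairs: (1,5), (2,6)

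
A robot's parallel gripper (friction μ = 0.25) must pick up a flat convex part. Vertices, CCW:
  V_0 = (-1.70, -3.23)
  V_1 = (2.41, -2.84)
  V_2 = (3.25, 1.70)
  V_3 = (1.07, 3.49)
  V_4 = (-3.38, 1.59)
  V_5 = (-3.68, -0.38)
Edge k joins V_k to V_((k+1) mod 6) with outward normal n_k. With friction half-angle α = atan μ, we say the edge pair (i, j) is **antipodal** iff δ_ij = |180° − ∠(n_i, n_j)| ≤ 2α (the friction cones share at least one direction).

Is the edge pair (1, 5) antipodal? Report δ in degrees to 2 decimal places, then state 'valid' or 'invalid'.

δ = 45.27°, invalid

α = atan 0.25 = 14.04°;  2α = 28.07°
edge 1: e_1 = (+0.84, +4.54);  n_1 = (+0.9833, -0.1819)
edge 5: e_5 = (+1.98, -2.85);  n_5 = (-0.8213, -0.5706)
∠(n_1, n_5) = 134.73°
δ = |180° − 134.73°| = 45.27°
45.27° > 2α = 28.07°  →  invalid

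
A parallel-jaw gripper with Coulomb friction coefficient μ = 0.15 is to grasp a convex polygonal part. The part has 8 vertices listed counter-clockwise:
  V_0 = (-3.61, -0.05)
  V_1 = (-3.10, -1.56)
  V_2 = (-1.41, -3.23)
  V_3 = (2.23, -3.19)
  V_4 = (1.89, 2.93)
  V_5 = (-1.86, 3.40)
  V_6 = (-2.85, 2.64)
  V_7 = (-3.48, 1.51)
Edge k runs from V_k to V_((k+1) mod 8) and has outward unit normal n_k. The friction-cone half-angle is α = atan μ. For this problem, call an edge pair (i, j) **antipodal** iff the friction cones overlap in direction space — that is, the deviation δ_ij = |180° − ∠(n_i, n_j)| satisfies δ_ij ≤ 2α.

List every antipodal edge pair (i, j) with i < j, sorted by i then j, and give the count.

α = atan 0.15 = 8.53°;  2α = 17.06°
n_0 = (-0.9474, -0.3200)
n_1 = (-0.7029, -0.7113)
n_2 = (+0.0110, -0.9999)
n_3 = (+0.9985, +0.0555)
n_4 = (+0.1244, +0.9922)
n_5 = (-0.6089, +0.7932)
n_6 = (-0.8734, +0.4870)
n_7 = (-0.9965, +0.0830)
  (0,1): δ = 153.32°  ·
  (0,2): δ = 108.03°  ·
  (0,3): δ = 15.48°  ✓
  (0,4): δ = 64.19°  ·
  (0,5): δ = 108.85°  ·
  (0,6): δ = 132.20°  ·
  (0,7): δ = 156.57°  ·
  (1,2): δ = 134.71°  ·
  (1,3): δ = 42.16°  ·
  (1,4): δ = 37.52°  ·
  (1,5): δ = 82.17°  ·
  (1,6): δ = 105.52°  ·
  (1,7): δ = 129.90°  ·
  (2,3): δ = 87.45°  ·
  (2,4): δ = 7.77°  ✓
  (2,5): δ = 36.88°  ·
  (2,6): δ = 60.23°  ·
  (2,7): δ = 84.61°  ·
  (3,4): δ = 100.32°  ·
  (3,5): δ = 55.67°  ·
  (3,6): δ = 32.32°  ·
  (3,7): δ = 7.94°  ✓
  (4,5): δ = 135.34°  ·
  (4,6): δ = 112.00°  ·
  (4,7): δ = 87.62°  ·
  (5,6): δ = 156.65°  ·
  (5,7): δ = 132.28°  ·
  (6,7): δ = 155.62°  ·
antipodal pairs: 3

count = 3; pairs: (0,3), (2,4), (3,7)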